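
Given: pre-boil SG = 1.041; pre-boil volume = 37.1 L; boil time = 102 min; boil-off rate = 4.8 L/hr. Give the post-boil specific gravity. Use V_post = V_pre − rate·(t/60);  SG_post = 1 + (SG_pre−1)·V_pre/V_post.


V_post = 37.1 − 4.8·(102/60) = 28.9400
SG_post = 1 + (1.041 − 1)·37.1/28.9400

1.0526


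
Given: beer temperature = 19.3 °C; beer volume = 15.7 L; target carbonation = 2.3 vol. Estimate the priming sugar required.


residual = 14.695·(0.01821 + 0.09011·e^(−0.04·T));  sugar = (target − residual)·4.0·V
residual = 14.695·(0.01821 + 0.09011·e^(−0.04·19.3)) = 0.8795
sugar = (2.3 − 0.8795)·4.0·15.7

89.2088 g


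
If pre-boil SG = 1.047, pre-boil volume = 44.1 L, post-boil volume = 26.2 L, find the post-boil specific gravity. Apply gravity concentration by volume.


SG_post = 1 + (SG_pre − 1)·V_pre/V_post
pts_pre = (1.047 − 1)·1000 = 47.0000
pts_post = 47.0000·44.1/26.2 = 79.1107
SG_post = 1 + 79.1107/1000

1.0791


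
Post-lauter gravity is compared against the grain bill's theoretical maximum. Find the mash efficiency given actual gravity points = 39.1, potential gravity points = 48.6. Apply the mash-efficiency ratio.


efficiency = actual / potential × 100
efficiency = 39.1 / 48.6 × 100

80.4527 %


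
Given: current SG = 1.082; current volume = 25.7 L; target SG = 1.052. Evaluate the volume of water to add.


V_water = V·((SG_curr − 1)/(SG_target − 1) − 1)
V_water = 25.7·((1.082 − 1)/(1.052 − 1) − 1)

14.8269 L


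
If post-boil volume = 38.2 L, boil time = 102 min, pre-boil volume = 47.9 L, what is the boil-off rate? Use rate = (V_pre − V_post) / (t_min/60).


rate = (47.9 − 38.2) / (102/60)

5.7059 L/hr


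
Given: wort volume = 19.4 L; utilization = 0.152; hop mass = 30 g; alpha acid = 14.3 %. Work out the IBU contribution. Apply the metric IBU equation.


IBU = (α/100)·mass·U·1000 / V
IBU = (14.3/100)·30·0.152·1000 / 19.4

33.6124 IBU


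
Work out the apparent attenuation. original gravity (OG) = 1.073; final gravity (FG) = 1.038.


AA = (OG − FG)/(OG − 1) · 100
AA = (1.073 − 1.038)/(1.073 − 1) · 100

47.9452 %


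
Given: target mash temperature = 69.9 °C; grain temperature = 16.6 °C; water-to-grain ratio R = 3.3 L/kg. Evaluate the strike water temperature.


T_strike = (0.41/R)·(T_mash − T_grain) + T_mash
T_strike = (0.41/3.3)·(69.9 − 16.6) + 69.9

76.5221 °C


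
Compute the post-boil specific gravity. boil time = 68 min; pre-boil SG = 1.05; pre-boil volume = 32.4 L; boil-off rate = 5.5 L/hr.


V_post = V_pre − rate·(t/60);  SG_post = 1 + (SG_pre−1)·V_pre/V_post
V_post = 32.4 − 5.5·(68/60) = 26.1667
SG_post = 1 + (1.05 − 1)·32.4/26.1667

1.0619


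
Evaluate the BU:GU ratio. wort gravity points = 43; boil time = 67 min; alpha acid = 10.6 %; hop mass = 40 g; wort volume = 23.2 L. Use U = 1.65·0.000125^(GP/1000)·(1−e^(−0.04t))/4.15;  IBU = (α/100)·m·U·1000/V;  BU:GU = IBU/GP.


U = 1.65·0.000125^(43/1000)·(1−e^(−0.04·67))/4.15 = 0.2516
IBU = (10.6/100)·40·0.2516·1000/23.2 = 45.9869
BU:GU = 45.9869/43

1.0695


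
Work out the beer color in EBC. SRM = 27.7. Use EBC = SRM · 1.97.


EBC = 27.7 · 1.97

54.5690 EBC


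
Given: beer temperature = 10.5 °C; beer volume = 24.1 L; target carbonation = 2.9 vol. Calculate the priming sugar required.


residual = 14.695·(0.01821 + 0.09011·e^(−0.04·T));  sugar = (target − residual)·4.0·V
residual = 14.695·(0.01821 + 0.09011·e^(−0.04·10.5)) = 1.1376
sugar = (2.9 − 1.1376)·4.0·24.1

169.8920 g


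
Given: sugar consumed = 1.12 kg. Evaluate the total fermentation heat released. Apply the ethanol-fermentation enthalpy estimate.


Q = m_sugar · 590 kJ/kg
Q = 1.12 · 590

660.8000 kJ


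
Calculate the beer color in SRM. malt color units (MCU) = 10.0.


SRM = 1.4922 · MCU^0.6859
SRM = 1.4922 · 10.0^0.6859

7.2398 SRM


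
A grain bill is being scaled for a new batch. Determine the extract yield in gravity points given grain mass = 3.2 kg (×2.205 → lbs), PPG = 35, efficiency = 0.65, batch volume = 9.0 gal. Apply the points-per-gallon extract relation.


points = lbs × PPG × eff / vol
lbs = 3.2 × 2.205 = 7.0560
points = 7.0560 × 35 × 0.65 / 9.0

17.8360 points


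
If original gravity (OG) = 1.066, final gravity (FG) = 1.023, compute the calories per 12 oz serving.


ABW = (OG−FG)·131.25·0.79/FG;  °P = 259 − 259/SG (for OG→OE and FG→AE);  RE = 0.1808·OE + 0.8192·AE;  Cal = (6.9·ABW + 4·(RE−0.1))·FG·3.55
ABW = (1.066 − 1.023)·131.25·0.79/1.023 = 4.3583
OE = 259 − 259/1.066 = 16.0356 °P
AE = 259 − 259/1.023 = 5.8231 °P
RE = 0.1808·16.0356 + 0.8192·5.8231 = 7.6695 °P
Cal = (6.9·4.3583 + 4·(7.6695−0.1))·1.023·3.55

219.1716 kcal


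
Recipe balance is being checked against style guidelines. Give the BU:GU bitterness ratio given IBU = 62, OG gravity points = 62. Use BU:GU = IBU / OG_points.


BU:GU = 62 / 62

1.0000


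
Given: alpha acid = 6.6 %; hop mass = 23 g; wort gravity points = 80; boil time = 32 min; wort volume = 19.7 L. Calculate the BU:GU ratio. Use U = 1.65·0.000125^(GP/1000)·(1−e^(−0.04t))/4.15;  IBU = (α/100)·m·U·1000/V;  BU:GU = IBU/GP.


U = 1.65·0.000125^(80/1000)·(1−e^(−0.04·32))/4.15 = 0.1399
IBU = (6.6/100)·23·0.1399·1000/19.7 = 10.7773
BU:GU = 10.7773/80

0.1347


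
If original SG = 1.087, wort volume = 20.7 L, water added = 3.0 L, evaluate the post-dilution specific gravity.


SG_new = 1 + (SG_old − 1)·V_old/(V_old + V_water)
pts = (1.087 − 1)·1000·20.7/(20.7 + 3.0) = 75.9873
SG_new = 1 + 75.9873/1000

1.0760


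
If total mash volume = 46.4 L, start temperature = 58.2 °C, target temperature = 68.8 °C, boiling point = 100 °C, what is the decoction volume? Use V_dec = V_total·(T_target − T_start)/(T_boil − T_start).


V_dec = 46.4·(68.8 − 58.2)/(100 − 58.2)

11.7665 L


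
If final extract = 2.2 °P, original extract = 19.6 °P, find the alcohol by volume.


SG = 259/(259 − P);  ABV = (OG − FG)·131.25
OG = 259/(259 − 19.6) = 1.0819
FG = 259/(259 − 2.2) = 1.0086
ABV = (1.0819 − 1.0086)·131.25

9.6212 % ABV


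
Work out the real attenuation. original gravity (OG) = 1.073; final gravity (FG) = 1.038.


AA = (OG−FG)/(OG−1)·100;  RA = AA·0.8192
AA = (1.073 − 1.038)/(1.073 − 1)·100 = 47.9452
RA = 47.9452·0.8192

39.2767 %


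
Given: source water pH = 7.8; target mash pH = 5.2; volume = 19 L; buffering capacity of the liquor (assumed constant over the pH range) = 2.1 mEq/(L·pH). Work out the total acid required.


acid = buffering capacity · (pH_source − pH_target) · V
acid = 2.1 · (7.8 − 5.2) · 19

103.7400 mEq


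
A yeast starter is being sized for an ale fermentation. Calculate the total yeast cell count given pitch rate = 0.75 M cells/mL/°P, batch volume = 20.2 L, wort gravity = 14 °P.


cells (billions) = rate · V_L · °P
cells = 0.75 · 20.2 · 14

212.1000 billion cells


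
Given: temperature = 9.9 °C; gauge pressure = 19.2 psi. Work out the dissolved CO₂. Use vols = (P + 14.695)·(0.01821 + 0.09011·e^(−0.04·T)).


vols = (19.2 + 14.695)·(0.01821 + 0.09011·e^(−0.04·9.9))

2.6728 volumes


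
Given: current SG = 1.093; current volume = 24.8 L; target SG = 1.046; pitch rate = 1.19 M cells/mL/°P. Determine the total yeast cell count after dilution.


V_w = V·((SG_c−1)/(SG_t−1)−1);  °P = 259 − 259/SG_t;  cells = rate·(V+V_w)·°P
V_w = 24.8·((1.093−1)/(1.046−1)−1) = 25.3391
V_final = 24.8 + 25.3391 = 50.1391
°P = 259 − 259/1.046 = 11.3901
cells = 1.19·50.1391·11.3901

679.5942 billion cells


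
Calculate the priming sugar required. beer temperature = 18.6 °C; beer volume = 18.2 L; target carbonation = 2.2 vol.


residual = 14.695·(0.01821 + 0.09011·e^(−0.04·T));  sugar = (target − residual)·4.0·V
residual = 14.695·(0.01821 + 0.09011·e^(−0.04·18.6)) = 0.8969
sugar = (2.2 − 0.8969)·4.0·18.2

94.8692 g


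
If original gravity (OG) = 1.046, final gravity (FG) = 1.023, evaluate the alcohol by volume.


ABV = (OG − FG) · 131.25
ABV = (1.046 − 1.023) · 131.25

3.0188 % ABV


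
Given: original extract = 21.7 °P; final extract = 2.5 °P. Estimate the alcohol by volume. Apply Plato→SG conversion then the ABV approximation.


SG = 259/(259 − P);  ABV = (OG − FG)·131.25
OG = 259/(259 − 21.7) = 1.0914
FG = 259/(259 − 2.5) = 1.0097
ABV = (1.0914 − 1.0097)·131.25

10.7230 % ABV


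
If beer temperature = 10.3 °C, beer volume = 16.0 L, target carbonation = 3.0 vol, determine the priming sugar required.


residual = 14.695·(0.01821 + 0.09011·e^(−0.04·T));  sugar = (target − residual)·4.0·V
residual = 14.695·(0.01821 + 0.09011·e^(−0.04·10.3)) = 1.1446
sugar = (3.0 − 1.1446)·4.0·16.0

118.7441 g


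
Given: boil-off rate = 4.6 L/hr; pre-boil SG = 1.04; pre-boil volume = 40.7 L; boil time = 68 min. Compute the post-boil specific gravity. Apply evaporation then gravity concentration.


V_post = V_pre − rate·(t/60);  SG_post = 1 + (SG_pre−1)·V_pre/V_post
V_post = 40.7 − 4.6·(68/60) = 35.4867
SG_post = 1 + (1.04 − 1)·40.7/35.4867

1.0459


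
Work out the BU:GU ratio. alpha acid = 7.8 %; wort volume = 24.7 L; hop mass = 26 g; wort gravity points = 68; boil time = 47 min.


U = 1.65·0.000125^(GP/1000)·(1−e^(−0.04t))/4.15;  IBU = (α/100)·m·U·1000/V;  BU:GU = IBU/GP
U = 1.65·0.000125^(68/1000)·(1−e^(−0.04·47))/4.15 = 0.1829
IBU = (7.8/100)·26·0.1829·1000/24.7 = 15.0138
BU:GU = 15.0138/68

0.2208


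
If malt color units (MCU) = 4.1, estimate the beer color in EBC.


SRM = 1.4922·MCU^0.6859;  EBC = SRM·1.97
SRM = 1.4922·4.1^0.6859 = 3.9277
EBC = 3.9277·1.97

7.7375 EBC


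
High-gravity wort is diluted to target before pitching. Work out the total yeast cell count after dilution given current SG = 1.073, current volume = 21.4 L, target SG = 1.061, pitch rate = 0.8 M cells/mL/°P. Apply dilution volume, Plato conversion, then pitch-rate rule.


V_w = V·((SG_c−1)/(SG_t−1)−1);  °P = 259 − 259/SG_t;  cells = rate·(V+V_w)·°P
V_w = 21.4·((1.073−1)/(1.061−1)−1) = 4.2098
V_final = 21.4 + 4.2098 = 25.6098
°P = 259 − 259/1.061 = 14.8907
cells = 0.8·25.6098·14.8907

305.0781 billion cells


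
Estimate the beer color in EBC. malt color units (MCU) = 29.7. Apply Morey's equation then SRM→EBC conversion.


SRM = 1.4922·MCU^0.6859;  EBC = SRM·1.97
SRM = 1.4922·29.7^0.6859 = 15.2753
EBC = 15.2753·1.97

30.0924 EBC


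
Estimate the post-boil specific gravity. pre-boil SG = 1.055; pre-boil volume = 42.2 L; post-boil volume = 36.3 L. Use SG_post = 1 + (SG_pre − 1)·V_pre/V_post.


pts_pre = (1.055 − 1)·1000 = 55.0000
pts_post = 55.0000·42.2/36.3 = 63.9394
SG_post = 1 + 63.9394/1000

1.0639


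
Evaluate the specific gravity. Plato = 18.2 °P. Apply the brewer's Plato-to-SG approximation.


SG = 259/(259 − P)
SG = 259/(259 − 18.2)

1.0756


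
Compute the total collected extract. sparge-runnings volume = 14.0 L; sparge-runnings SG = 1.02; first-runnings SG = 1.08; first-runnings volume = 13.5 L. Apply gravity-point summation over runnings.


total = Σ (SG_i − 1)·1000·V_i
first = (1.08 − 1)·1000·13.5 = 1080.0000
sparge = (1.02 − 1)·1000·14.0 = 280.0000
total = 1080.0000 + 280.0000

1360.0000 gravity·L


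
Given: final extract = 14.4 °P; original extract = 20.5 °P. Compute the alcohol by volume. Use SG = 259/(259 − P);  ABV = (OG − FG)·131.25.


OG = 259/(259 − 20.5) = 1.0860
FG = 259/(259 − 14.4) = 1.0589
ABV = (1.0860 − 1.0589)·131.25

3.5545 % ABV


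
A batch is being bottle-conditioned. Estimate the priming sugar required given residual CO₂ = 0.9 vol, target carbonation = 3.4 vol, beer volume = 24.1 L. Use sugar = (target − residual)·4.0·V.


sugar = (3.4 − 0.9)·4.0·24.1

241.0000 g


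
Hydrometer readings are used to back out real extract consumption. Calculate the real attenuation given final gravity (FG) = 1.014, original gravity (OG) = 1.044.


AA = (OG−FG)/(OG−1)·100;  RA = AA·0.8192
AA = (1.044 − 1.014)/(1.044 − 1)·100 = 68.1818
RA = 68.1818·0.8192

55.8545 %


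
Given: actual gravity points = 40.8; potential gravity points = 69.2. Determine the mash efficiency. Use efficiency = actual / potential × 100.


efficiency = 40.8 / 69.2 × 100

58.9595 %


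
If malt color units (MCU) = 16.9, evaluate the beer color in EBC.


SRM = 1.4922·MCU^0.6859;  EBC = SRM·1.97
SRM = 1.4922·16.9^0.6859 = 10.3761
EBC = 10.3761·1.97

20.4409 EBC


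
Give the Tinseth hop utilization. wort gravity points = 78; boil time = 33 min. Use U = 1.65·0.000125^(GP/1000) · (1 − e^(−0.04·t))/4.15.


bigness = 1.65·0.000125^(78/1000) = 0.8185
boil_factor = (1 − e^(−0.04·33))/4.15 = 0.1766
U = 0.8185 · 0.1766

0.1446


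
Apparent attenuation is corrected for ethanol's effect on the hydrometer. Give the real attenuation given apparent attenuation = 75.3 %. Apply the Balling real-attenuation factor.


RA = AA · 0.8192
RA = 75.3 · 0.8192

61.6858 %


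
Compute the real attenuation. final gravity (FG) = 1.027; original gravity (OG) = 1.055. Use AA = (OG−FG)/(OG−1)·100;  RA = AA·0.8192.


AA = (1.055 − 1.027)/(1.055 − 1)·100 = 50.9091
RA = 50.9091·0.8192

41.7047 %


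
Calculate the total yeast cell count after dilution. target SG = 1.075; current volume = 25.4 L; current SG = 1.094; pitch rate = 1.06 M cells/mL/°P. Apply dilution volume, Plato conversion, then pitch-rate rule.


V_w = V·((SG_c−1)/(SG_t−1)−1);  °P = 259 − 259/SG_t;  cells = rate·(V+V_w)·°P
V_w = 25.4·((1.094−1)/(1.075−1)−1) = 6.4347
V_final = 25.4 + 6.4347 = 31.8347
°P = 259 − 259/1.075 = 18.0698
cells = 1.06·31.8347·18.0698

609.7597 billion cells


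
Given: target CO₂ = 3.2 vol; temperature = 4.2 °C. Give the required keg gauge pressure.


psi = vols/(0.01821 + 0.09011·e^(−0.04·T)) − 14.695
psi = 3.2/(0.01821 + 0.09011·e^(−0.04·4.2)) − 14.695

19.2088 psi


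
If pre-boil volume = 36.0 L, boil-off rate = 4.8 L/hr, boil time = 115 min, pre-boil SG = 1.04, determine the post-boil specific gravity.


V_post = V_pre − rate·(t/60);  SG_post = 1 + (SG_pre−1)·V_pre/V_post
V_post = 36.0 − 4.8·(115/60) = 26.8000
SG_post = 1 + (1.04 − 1)·36.0/26.8000

1.0537


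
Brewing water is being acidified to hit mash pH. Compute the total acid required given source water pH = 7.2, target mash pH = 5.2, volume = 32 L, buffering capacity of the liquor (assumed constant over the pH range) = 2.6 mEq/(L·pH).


acid = buffering capacity · (pH_source − pH_target) · V
acid = 2.6 · (7.2 − 5.2) · 32

166.4000 mEq


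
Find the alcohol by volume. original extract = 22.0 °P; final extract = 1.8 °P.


SG = 259/(259 − P);  ABV = (OG − FG)·131.25
OG = 259/(259 − 22.0) = 1.0928
FG = 259/(259 − 1.8) = 1.0070
ABV = (1.0928 − 1.0070)·131.25

11.2650 % ABV


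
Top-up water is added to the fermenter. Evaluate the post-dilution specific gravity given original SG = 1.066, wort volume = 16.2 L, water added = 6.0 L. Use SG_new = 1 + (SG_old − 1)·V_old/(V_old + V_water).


pts = (1.066 − 1)·1000·16.2/(16.2 + 6.0) = 48.1622
SG_new = 1 + 48.1622/1000

1.0482


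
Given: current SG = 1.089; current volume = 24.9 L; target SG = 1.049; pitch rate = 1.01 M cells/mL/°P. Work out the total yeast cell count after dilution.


V_w = V·((SG_c−1)/(SG_t−1)−1);  °P = 259 − 259/SG_t;  cells = rate·(V+V_w)·°P
V_w = 24.9·((1.089−1)/(1.049−1)−1) = 20.3265
V_final = 24.9 + 20.3265 = 45.2265
°P = 259 − 259/1.049 = 12.0982
cells = 1.01·45.2265·12.0982

552.6307 billion cells


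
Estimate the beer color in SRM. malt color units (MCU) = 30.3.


SRM = 1.4922 · MCU^0.6859
SRM = 1.4922 · 30.3^0.6859

15.4863 SRM


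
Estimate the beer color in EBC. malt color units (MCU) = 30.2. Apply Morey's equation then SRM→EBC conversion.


SRM = 1.4922·MCU^0.6859;  EBC = SRM·1.97
SRM = 1.4922·30.2^0.6859 = 15.4513
EBC = 15.4513·1.97

30.4390 EBC


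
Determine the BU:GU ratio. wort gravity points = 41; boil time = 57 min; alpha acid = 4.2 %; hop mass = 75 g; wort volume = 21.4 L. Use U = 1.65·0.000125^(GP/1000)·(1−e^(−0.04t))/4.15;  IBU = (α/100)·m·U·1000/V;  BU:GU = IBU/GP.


U = 1.65·0.000125^(41/1000)·(1−e^(−0.04·57))/4.15 = 0.2469
IBU = (4.2/100)·75·0.2469·1000/21.4 = 36.3450
BU:GU = 36.3450/41

0.8865


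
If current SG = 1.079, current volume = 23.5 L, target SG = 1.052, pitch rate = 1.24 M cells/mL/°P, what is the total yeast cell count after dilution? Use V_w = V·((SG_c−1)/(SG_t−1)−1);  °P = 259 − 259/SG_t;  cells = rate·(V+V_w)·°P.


V_w = 23.5·((1.079−1)/(1.052−1)−1) = 12.2019
V_final = 23.5 + 12.2019 = 35.7019
°P = 259 − 259/1.052 = 12.8023
cells = 1.24·35.7019·12.8023

566.7619 billion cells


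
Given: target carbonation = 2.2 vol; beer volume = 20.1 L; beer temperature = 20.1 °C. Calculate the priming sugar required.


residual = 14.695·(0.01821 + 0.09011·e^(−0.04·T));  sugar = (target − residual)·4.0·V
residual = 14.695·(0.01821 + 0.09011·e^(−0.04·20.1)) = 0.8602
sugar = (2.2 − 0.8602)·4.0·20.1

107.7193 g


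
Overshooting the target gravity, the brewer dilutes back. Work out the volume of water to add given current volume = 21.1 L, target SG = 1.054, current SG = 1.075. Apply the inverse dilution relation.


V_water = V·((SG_curr − 1)/(SG_target − 1) − 1)
V_water = 21.1·((1.075 − 1)/(1.054 − 1) − 1)

8.2056 L


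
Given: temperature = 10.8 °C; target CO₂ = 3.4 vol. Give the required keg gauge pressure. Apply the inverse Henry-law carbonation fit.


psi = vols/(0.01821 + 0.09011·e^(−0.04·T)) − 14.695
psi = 3.4/(0.01821 + 0.09011·e^(−0.04·10.8)) − 14.695

29.6276 psi


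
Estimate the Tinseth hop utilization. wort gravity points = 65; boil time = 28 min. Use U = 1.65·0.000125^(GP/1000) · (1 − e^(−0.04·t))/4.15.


bigness = 1.65·0.000125^(65/1000) = 0.9200
boil_factor = (1 − e^(−0.04·28))/4.15 = 0.1623
U = 0.9200 · 0.1623

0.1494


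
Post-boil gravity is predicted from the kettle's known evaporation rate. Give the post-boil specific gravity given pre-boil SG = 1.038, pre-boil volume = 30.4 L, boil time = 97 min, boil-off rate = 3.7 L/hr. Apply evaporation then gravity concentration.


V_post = V_pre − rate·(t/60);  SG_post = 1 + (SG_pre−1)·V_pre/V_post
V_post = 30.4 − 3.7·(97/60) = 24.4183
SG_post = 1 + (1.038 − 1)·30.4/24.4183

1.0473


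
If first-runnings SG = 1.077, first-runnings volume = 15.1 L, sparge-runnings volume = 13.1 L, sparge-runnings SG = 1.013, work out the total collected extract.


total = Σ (SG_i − 1)·1000·V_i
first = (1.077 − 1)·1000·15.1 = 1162.7000
sparge = (1.013 − 1)·1000·13.1 = 170.3000
total = 1162.7000 + 170.3000

1333.0000 gravity·L


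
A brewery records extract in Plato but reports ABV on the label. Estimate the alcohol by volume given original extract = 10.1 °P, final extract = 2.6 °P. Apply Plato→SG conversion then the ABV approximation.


SG = 259/(259 − P);  ABV = (OG − FG)·131.25
OG = 259/(259 − 10.1) = 1.0406
FG = 259/(259 − 2.6) = 1.0101
ABV = (1.0406 − 1.0101)·131.25

3.9950 % ABV


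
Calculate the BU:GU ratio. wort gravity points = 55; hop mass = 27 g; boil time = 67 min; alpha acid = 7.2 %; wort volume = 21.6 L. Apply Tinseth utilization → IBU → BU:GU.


U = 1.65·0.000125^(GP/1000)·(1−e^(−0.04t))/4.15;  IBU = (α/100)·m·U·1000/V;  BU:GU = IBU/GP
U = 1.65·0.000125^(55/1000)·(1−e^(−0.04·67))/4.15 = 0.2259
IBU = (7.2/100)·27·0.2259·1000/21.6 = 20.3311
BU:GU = 20.3311/55

0.3697


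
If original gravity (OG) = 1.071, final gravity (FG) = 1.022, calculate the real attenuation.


AA = (OG−FG)/(OG−1)·100;  RA = AA·0.8192
AA = (1.071 − 1.022)/(1.071 − 1)·100 = 69.0141
RA = 69.0141·0.8192

56.5363 %


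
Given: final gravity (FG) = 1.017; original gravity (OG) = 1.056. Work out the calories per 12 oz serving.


ABW = (OG−FG)·131.25·0.79/FG;  °P = 259 − 259/SG (for OG→OE and FG→AE);  RE = 0.1808·OE + 0.8192·AE;  Cal = (6.9·ABW + 4·(RE−0.1))·FG·3.55
ABW = (1.056 − 1.017)·131.25·0.79/1.017 = 3.9762
OE = 259 − 259/1.056 = 13.7348 °P
AE = 259 − 259/1.017 = 4.3294 °P
RE = 0.1808·13.7348 + 0.8192·4.3294 = 6.0299 °P
Cal = (6.9·3.9762 + 4·(6.0299−0.1))·1.017·3.55

184.6893 kcal


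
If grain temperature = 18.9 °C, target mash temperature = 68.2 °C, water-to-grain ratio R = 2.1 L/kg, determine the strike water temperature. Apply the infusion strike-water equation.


T_strike = (0.41/R)·(T_mash − T_grain) + T_mash
T_strike = (0.41/2.1)·(68.2 − 18.9) + 68.2

77.8252 °C


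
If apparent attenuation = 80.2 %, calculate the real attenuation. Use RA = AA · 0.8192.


RA = 80.2 · 0.8192

65.6998 %


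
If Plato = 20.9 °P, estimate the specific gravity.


SG = 259/(259 − P)
SG = 259/(259 − 20.9)

1.0878


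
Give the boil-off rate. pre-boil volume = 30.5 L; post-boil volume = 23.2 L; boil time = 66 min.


rate = (V_pre − V_post) / (t_min/60)
rate = (30.5 − 23.2) / (66/60)

6.6364 L/hr


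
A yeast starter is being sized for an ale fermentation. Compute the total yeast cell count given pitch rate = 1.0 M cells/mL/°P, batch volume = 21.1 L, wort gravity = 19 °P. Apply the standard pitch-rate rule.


cells (billions) = rate · V_L · °P
cells = 1.0 · 21.1 · 19

400.9000 billion cells


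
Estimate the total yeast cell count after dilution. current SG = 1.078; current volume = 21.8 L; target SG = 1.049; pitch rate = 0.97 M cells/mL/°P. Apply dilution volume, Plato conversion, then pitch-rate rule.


V_w = V·((SG_c−1)/(SG_t−1)−1);  °P = 259 − 259/SG_t;  cells = rate·(V+V_w)·°P
V_w = 21.8·((1.078−1)/(1.049−1)−1) = 12.9020
V_final = 21.8 + 12.9020 = 34.7020
°P = 259 − 259/1.049 = 12.0982
cells = 0.97·34.7020·12.0982

407.2369 billion cells


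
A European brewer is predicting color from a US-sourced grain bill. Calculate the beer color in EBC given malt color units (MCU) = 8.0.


SRM = 1.4922·MCU^0.6859;  EBC = SRM·1.97
SRM = 1.4922·8.0^0.6859 = 6.2124
EBC = 6.2124·1.97

12.2383 EBC


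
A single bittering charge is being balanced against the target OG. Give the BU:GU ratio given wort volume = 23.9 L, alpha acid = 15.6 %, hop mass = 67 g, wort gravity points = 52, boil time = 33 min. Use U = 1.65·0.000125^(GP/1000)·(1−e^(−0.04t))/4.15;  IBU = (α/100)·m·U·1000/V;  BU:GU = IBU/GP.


U = 1.65·0.000125^(52/1000)·(1−e^(−0.04·33))/4.15 = 0.1826
IBU = (15.6/100)·67·0.1826·1000/23.9 = 79.8547
BU:GU = 79.8547/52

1.5357


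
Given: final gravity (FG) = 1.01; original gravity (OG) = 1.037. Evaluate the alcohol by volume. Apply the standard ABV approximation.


ABV = (OG − FG) · 131.25
ABV = (1.037 − 1.01) · 131.25

3.5437 % ABV


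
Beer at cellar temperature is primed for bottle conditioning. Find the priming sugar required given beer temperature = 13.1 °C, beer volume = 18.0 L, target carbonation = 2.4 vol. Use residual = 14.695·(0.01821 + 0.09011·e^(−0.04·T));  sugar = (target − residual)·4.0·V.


residual = 14.695·(0.01821 + 0.09011·e^(−0.04·13.1)) = 1.0517
sugar = (2.4 − 1.0517)·4.0·18.0

97.0778 g


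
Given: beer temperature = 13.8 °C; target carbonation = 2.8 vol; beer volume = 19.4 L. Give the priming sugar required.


residual = 14.695·(0.01821 + 0.09011·e^(−0.04·T));  sugar = (target − residual)·4.0·V
residual = 14.695·(0.01821 + 0.09011·e^(−0.04·13.8)) = 1.0300
sugar = (2.8 − 1.0300)·4.0·19.4

137.3483 g


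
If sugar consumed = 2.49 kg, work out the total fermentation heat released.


Q = m_sugar · 590 kJ/kg
Q = 2.49 · 590

1469.1000 kJ


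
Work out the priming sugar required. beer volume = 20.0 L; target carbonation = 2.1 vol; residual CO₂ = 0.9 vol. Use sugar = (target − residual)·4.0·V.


sugar = (2.1 − 0.9)·4.0·20.0

96.0000 g


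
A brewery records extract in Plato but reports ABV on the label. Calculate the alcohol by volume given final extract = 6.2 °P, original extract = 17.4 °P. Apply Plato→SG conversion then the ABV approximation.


SG = 259/(259 − P);  ABV = (OG − FG)·131.25
OG = 259/(259 − 17.4) = 1.0720
FG = 259/(259 − 6.2) = 1.0245
ABV = (1.0720 − 1.0245)·131.25

6.2337 % ABV


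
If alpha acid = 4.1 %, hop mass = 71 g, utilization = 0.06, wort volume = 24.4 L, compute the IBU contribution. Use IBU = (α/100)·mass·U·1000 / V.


IBU = (4.1/100)·71·0.06·1000 / 24.4

7.1582 IBU


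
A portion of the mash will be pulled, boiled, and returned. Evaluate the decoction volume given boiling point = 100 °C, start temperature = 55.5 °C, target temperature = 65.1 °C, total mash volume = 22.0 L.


V_dec = V_total·(T_target − T_start)/(T_boil − T_start)
V_dec = 22.0·(65.1 − 55.5)/(100 − 55.5)

4.7461 L


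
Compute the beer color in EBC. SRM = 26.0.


EBC = SRM · 1.97
EBC = 26.0 · 1.97

51.2200 EBC


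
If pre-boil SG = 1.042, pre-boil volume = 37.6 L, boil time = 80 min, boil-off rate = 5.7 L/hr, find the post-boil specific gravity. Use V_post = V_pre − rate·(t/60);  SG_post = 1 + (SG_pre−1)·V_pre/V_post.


V_post = 37.6 − 5.7·(80/60) = 30.0000
SG_post = 1 + (1.042 − 1)·37.6/30.0000

1.0526


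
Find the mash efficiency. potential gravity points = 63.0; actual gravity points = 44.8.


efficiency = actual / potential × 100
efficiency = 44.8 / 63.0 × 100

71.1111 %


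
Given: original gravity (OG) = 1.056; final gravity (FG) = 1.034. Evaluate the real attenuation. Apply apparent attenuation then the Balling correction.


AA = (OG−FG)/(OG−1)·100;  RA = AA·0.8192
AA = (1.056 − 1.034)/(1.056 − 1)·100 = 39.2857
RA = 39.2857·0.8192

32.1829 %


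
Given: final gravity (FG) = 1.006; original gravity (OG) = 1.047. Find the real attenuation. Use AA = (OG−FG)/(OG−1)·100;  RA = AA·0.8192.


AA = (1.047 − 1.006)/(1.047 − 1)·100 = 87.2340
RA = 87.2340·0.8192

71.4621 %


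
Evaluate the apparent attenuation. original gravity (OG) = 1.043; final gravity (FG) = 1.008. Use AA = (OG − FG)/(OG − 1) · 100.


AA = (1.043 − 1.008)/(1.043 − 1) · 100

81.3953 %


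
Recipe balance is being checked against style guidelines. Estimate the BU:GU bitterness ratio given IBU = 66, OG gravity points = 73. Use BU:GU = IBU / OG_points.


BU:GU = 66 / 73

0.9041


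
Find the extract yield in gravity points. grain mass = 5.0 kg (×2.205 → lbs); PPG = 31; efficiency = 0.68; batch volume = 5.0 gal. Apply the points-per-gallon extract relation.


points = lbs × PPG × eff / vol
lbs = 5.0 × 2.205 = 11.0250
points = 11.0250 × 31 × 0.68 / 5.0

46.4814 points


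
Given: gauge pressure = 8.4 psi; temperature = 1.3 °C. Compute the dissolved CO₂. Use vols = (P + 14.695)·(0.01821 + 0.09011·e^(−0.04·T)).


vols = (8.4 + 14.695)·(0.01821 + 0.09011·e^(−0.04·1.3))

2.3962 volumes


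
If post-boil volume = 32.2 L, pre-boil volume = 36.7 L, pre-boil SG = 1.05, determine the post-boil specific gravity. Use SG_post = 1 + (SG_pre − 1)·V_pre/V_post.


pts_pre = (1.05 − 1)·1000 = 50.0000
pts_post = 50.0000·36.7/32.2 = 56.9876
SG_post = 1 + 56.9876/1000

1.0570


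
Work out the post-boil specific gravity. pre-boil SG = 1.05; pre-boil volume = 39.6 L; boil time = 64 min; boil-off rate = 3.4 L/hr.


V_post = V_pre − rate·(t/60);  SG_post = 1 + (SG_pre−1)·V_pre/V_post
V_post = 39.6 − 3.4·(64/60) = 35.9733
SG_post = 1 + (1.05 − 1)·39.6/35.9733

1.0550


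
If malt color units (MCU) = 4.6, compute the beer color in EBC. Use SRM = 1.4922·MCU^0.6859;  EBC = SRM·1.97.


SRM = 1.4922·4.6^0.6859 = 4.2502
EBC = 4.2502·1.97

8.3730 EBC


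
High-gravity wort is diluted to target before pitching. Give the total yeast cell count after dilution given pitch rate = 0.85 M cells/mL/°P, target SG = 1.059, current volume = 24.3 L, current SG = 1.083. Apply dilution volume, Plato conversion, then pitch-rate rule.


V_w = V·((SG_c−1)/(SG_t−1)−1);  °P = 259 − 259/SG_t;  cells = rate·(V+V_w)·°P
V_w = 24.3·((1.083−1)/(1.059−1)−1) = 9.8847
V_final = 24.3 + 9.8847 = 34.1847
°P = 259 − 259/1.059 = 14.4297
cells = 0.85·34.1847·14.4297

419.2828 billion cells


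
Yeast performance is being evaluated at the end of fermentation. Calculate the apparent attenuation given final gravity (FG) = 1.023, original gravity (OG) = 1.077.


AA = (OG − FG)/(OG − 1) · 100
AA = (1.077 − 1.023)/(1.077 − 1) · 100

70.1299 %


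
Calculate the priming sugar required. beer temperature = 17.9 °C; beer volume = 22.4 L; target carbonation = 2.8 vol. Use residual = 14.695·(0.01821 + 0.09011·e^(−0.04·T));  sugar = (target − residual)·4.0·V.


residual = 14.695·(0.01821 + 0.09011·e^(−0.04·17.9)) = 0.9147
sugar = (2.8 − 0.9147)·4.0·22.4

168.9211 g


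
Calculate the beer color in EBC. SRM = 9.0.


EBC = SRM · 1.97
EBC = 9.0 · 1.97

17.7300 EBC


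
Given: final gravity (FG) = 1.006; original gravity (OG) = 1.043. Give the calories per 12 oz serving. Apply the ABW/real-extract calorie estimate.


ABW = (OG−FG)·131.25·0.79/FG;  °P = 259 − 259/SG (for OG→OE and FG→AE);  RE = 0.1808·OE + 0.8192·AE;  Cal = (6.9·ABW + 4·(RE−0.1))·FG·3.55
ABW = (1.043 − 1.006)·131.25·0.79/1.006 = 3.8136
OE = 259 − 259/1.043 = 10.6779 °P
AE = 259 − 259/1.006 = 1.5447 °P
RE = 0.1808·10.6779 + 0.8192·1.5447 = 3.1960 °P
Cal = (6.9·3.8136 + 4·(3.1960−0.1))·1.006·3.55

138.2005 kcal


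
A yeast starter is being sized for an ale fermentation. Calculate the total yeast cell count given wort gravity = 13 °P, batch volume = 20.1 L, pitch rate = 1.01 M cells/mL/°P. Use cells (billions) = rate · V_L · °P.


cells = 1.01 · 20.1 · 13

263.9130 billion cells


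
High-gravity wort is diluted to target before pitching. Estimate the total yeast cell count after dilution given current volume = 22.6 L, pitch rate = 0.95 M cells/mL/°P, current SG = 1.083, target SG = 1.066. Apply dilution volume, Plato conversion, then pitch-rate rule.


V_w = V·((SG_c−1)/(SG_t−1)−1);  °P = 259 − 259/SG_t;  cells = rate·(V+V_w)·°P
V_w = 22.6·((1.083−1)/(1.066−1)−1) = 5.8212
V_final = 22.6 + 5.8212 = 28.4212
°P = 259 − 259/1.066 = 16.0356
cells = 0.95·28.4212·16.0356

432.9649 billion cells


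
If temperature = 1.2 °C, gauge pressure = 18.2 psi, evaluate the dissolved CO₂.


vols = (P + 14.695)·(0.01821 + 0.09011·e^(−0.04·T))
vols = (18.2 + 14.695)·(0.01821 + 0.09011·e^(−0.04·1.2))

3.4243 volumes


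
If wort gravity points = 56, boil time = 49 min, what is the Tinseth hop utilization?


U = 1.65·0.000125^(GP/1000) · (1 − e^(−0.04·t))/4.15
bigness = 1.65·0.000125^(56/1000) = 0.9975
boil_factor = (1 − e^(−0.04·49))/4.15 = 0.2070
U = 0.9975 · 0.2070

0.2065


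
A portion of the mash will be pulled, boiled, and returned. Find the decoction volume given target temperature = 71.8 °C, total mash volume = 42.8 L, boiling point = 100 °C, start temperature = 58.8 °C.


V_dec = V_total·(T_target − T_start)/(T_boil − T_start)
V_dec = 42.8·(71.8 − 58.8)/(100 − 58.8)

13.5049 L


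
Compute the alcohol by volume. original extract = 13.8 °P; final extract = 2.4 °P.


SG = 259/(259 − P);  ABV = (OG − FG)·131.25
OG = 259/(259 − 13.8) = 1.0563
FG = 259/(259 − 2.4) = 1.0094
ABV = (1.0563 − 1.0094)·131.25

6.1592 % ABV


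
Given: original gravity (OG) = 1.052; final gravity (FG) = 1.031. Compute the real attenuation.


AA = (OG−FG)/(OG−1)·100;  RA = AA·0.8192
AA = (1.052 − 1.031)/(1.052 − 1)·100 = 40.3846
RA = 40.3846·0.8192

33.0831 %


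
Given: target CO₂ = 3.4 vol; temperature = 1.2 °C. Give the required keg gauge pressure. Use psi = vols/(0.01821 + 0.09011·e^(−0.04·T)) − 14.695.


psi = 3.4/(0.01821 + 0.09011·e^(−0.04·1.2)) − 14.695

17.9669 psi


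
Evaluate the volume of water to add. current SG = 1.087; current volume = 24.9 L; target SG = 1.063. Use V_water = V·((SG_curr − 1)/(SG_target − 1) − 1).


V_water = 24.9·((1.087 − 1)/(1.063 − 1) − 1)

9.4857 L


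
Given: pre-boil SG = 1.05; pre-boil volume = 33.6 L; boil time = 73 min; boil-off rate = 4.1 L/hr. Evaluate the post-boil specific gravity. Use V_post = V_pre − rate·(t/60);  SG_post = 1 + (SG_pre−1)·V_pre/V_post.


V_post = 33.6 − 4.1·(73/60) = 28.6117
SG_post = 1 + (1.05 − 1)·33.6/28.6117

1.0587


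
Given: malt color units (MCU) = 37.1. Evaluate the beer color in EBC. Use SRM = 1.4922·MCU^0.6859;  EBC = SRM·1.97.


SRM = 1.4922·37.1^0.6859 = 17.7935
EBC = 17.7935·1.97

35.0531 EBC


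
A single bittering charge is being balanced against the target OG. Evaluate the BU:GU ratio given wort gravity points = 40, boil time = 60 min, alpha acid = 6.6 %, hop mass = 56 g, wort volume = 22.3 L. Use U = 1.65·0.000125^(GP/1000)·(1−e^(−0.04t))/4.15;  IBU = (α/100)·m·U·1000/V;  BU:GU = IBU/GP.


U = 1.65·0.000125^(40/1000)·(1−e^(−0.04·60))/4.15 = 0.2524
IBU = (6.6/100)·56·0.2524·1000/22.3 = 41.8252
BU:GU = 41.8252/40

1.0456


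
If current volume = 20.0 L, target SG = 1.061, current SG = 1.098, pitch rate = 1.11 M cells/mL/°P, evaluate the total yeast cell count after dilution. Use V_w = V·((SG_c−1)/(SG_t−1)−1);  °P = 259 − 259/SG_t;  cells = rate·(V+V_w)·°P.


V_w = 20.0·((1.098−1)/(1.061−1)−1) = 12.1311
V_final = 20.0 + 12.1311 = 32.1311
°P = 259 − 259/1.061 = 14.8907
cells = 1.11·32.1311·14.8907

531.0843 billion cells


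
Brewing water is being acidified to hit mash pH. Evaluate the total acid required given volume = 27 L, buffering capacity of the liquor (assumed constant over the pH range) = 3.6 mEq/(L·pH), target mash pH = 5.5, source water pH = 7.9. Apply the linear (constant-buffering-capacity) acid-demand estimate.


acid = buffering capacity · (pH_source − pH_target) · V
acid = 3.6 · (7.9 − 5.5) · 27

233.2800 mEq


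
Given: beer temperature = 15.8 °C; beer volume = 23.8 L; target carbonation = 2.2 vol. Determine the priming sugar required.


residual = 14.695·(0.01821 + 0.09011·e^(−0.04·T));  sugar = (target − residual)·4.0·V
residual = 14.695·(0.01821 + 0.09011·e^(−0.04·15.8)) = 0.9714
sugar = (2.2 − 0.9714)·4.0·23.8

116.9601 g


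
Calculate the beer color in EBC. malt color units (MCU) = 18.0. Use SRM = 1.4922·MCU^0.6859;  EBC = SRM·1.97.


SRM = 1.4922·18.0^0.6859 = 10.8347
EBC = 10.8347·1.97

21.3444 EBC


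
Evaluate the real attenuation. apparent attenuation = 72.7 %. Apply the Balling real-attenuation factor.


RA = AA · 0.8192
RA = 72.7 · 0.8192

59.5558 %


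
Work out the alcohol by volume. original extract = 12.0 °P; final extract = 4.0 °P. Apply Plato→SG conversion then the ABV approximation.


SG = 259/(259 − P);  ABV = (OG − FG)·131.25
OG = 259/(259 − 12.0) = 1.0486
FG = 259/(259 − 4.0) = 1.0157
ABV = (1.0486 − 1.0157)·131.25

4.3177 % ABV


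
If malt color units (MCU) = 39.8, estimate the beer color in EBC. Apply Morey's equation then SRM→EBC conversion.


SRM = 1.4922·MCU^0.6859;  EBC = SRM·1.97
SRM = 1.4922·39.8^0.6859 = 18.6718
EBC = 18.6718·1.97

36.7835 EBC


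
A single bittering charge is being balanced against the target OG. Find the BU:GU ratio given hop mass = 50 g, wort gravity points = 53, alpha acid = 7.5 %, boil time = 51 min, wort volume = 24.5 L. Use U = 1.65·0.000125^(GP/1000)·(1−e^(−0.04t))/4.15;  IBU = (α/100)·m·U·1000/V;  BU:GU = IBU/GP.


U = 1.65·0.000125^(53/1000)·(1−e^(−0.04·51))/4.15 = 0.2148
IBU = (7.5/100)·50·0.2148·1000/24.5 = 32.8808
BU:GU = 32.8808/53

0.6204


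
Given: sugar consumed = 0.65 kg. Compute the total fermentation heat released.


Q = m_sugar · 590 kJ/kg
Q = 0.65 · 590

383.5000 kJ


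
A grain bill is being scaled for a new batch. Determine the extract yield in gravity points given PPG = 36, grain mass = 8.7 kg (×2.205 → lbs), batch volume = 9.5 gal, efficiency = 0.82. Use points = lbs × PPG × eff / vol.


lbs = 8.7 × 2.205 = 19.1835
points = 19.1835 × 36 × 0.82 / 9.5

59.6102 points


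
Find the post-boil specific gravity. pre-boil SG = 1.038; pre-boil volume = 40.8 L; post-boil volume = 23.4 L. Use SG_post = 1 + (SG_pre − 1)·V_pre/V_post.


pts_pre = (1.038 − 1)·1000 = 38.0000
pts_post = 38.0000·40.8/23.4 = 66.2564
SG_post = 1 + 66.2564/1000

1.0663


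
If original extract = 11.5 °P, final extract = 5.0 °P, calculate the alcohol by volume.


SG = 259/(259 − P);  ABV = (OG − FG)·131.25
OG = 259/(259 − 11.5) = 1.0465
FG = 259/(259 − 5.0) = 1.0197
ABV = (1.0465 − 1.0197)·131.25

3.5148 % ABV


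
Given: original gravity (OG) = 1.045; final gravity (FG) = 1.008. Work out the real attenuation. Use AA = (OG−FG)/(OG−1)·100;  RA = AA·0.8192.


AA = (1.045 − 1.008)/(1.045 − 1)·100 = 82.2222
RA = 82.2222·0.8192

67.3564 %


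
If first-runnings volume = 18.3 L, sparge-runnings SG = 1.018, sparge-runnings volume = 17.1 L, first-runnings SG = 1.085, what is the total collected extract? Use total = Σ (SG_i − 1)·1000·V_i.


first = (1.085 − 1)·1000·18.3 = 1555.5000
sparge = (1.018 − 1)·1000·17.1 = 307.8000
total = 1555.5000 + 307.8000

1863.3000 gravity·L


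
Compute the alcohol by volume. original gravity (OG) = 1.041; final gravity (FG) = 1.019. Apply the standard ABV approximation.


ABV = (OG − FG) · 131.25
ABV = (1.041 − 1.019) · 131.25

2.8875 % ABV


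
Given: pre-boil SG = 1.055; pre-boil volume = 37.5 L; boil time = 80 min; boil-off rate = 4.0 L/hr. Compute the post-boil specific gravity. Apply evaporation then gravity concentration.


V_post = V_pre − rate·(t/60);  SG_post = 1 + (SG_pre−1)·V_pre/V_post
V_post = 37.5 − 4.0·(80/60) = 32.1667
SG_post = 1 + (1.055 − 1)·37.5/32.1667

1.0641


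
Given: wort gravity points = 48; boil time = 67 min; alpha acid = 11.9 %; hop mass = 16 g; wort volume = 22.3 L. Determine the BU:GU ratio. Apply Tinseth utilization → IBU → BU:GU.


U = 1.65·0.000125^(GP/1000)·(1−e^(−0.04t))/4.15;  IBU = (α/100)·m·U·1000/V;  BU:GU = IBU/GP
U = 1.65·0.000125^(48/1000)·(1−e^(−0.04·67))/4.15 = 0.2406
IBU = (11.9/100)·16·0.2406·1000/22.3 = 20.5401
BU:GU = 20.5401/48

0.4279


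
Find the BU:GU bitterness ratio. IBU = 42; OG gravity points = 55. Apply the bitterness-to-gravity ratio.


BU:GU = IBU / OG_points
BU:GU = 42 / 55

0.7636


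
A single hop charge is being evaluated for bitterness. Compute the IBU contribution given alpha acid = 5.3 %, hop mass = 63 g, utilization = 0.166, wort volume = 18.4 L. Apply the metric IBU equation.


IBU = (α/100)·mass·U·1000 / V
IBU = (5.3/100)·63·0.166·1000 / 18.4

30.1236 IBU


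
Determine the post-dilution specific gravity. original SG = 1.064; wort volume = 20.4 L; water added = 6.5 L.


SG_new = 1 + (SG_old − 1)·V_old/(V_old + V_water)
pts = (1.064 − 1)·1000·20.4/(20.4 + 6.5) = 48.5353
SG_new = 1 + 48.5353/1000

1.0485


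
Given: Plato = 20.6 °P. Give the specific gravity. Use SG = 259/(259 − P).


SG = 259/(259 − 20.6)

1.0864


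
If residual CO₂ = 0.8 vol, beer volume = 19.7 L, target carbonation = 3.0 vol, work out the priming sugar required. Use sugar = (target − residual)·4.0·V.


sugar = (3.0 − 0.8)·4.0·19.7

173.3600 g


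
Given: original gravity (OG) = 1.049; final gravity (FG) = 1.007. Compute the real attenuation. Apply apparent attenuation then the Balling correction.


AA = (OG−FG)/(OG−1)·100;  RA = AA·0.8192
AA = (1.049 − 1.007)/(1.049 − 1)·100 = 85.7143
RA = 85.7143·0.8192

70.2171 %
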